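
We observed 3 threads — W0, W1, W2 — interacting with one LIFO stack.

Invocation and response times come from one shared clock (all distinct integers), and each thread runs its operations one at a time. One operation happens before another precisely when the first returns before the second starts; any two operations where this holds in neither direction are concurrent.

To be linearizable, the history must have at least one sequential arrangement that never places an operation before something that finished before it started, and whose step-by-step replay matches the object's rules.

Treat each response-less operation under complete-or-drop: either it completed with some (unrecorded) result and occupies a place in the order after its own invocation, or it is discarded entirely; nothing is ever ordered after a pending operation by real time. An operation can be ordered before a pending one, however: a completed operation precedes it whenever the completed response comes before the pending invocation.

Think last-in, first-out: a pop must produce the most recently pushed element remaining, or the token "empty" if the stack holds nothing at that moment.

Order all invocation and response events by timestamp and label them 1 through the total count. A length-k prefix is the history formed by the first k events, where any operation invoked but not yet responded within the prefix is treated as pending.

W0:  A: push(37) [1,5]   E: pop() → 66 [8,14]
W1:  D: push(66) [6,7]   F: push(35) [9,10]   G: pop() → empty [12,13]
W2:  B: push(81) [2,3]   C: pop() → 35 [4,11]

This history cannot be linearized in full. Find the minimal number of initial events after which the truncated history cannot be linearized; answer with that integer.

events 1..12 are linearizable, e.g. via A, B, D, E, F, C:
after step 1 (A push(37)): stack <37>
after step 2 (B push(81)): stack <37,81>
after step 3 (D push(66)): stack <37,81,66>
after step 4 (E pop() (pending, included)): stack <37,81>
after step 5 (F push(35)): stack <37,81,35>
after step 6 (C pop() → 35): stack <37,81>
once event 13 joins (G's response, time 13), exhaustive search finds no witness
include/drop combinations of the 1 pending operation (E) were all tried; none helps
one such order, A, B, C, D, F, G (pending dropped), breaks at step 3 where C pop() → 35 is illegal
one such order, A, B, D, C, F, G (pending dropped), breaks at step 4 where C pop() → 35 is illegal

13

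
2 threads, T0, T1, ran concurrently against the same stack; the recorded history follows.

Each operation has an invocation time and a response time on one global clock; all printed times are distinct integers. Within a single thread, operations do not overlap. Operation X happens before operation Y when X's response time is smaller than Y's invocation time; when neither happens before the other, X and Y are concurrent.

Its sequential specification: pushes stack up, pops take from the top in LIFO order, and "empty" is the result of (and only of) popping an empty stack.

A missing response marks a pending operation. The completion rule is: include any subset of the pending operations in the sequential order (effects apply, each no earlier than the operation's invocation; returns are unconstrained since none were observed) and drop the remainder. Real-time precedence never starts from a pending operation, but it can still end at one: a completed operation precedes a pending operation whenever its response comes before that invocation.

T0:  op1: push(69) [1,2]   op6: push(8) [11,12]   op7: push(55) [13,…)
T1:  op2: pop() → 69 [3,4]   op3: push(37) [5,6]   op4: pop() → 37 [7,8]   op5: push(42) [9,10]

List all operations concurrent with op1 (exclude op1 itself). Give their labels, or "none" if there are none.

op1 spans [1,2]: anything still running between times 1 and 2 counts as concurrent
op2 [3,4]: after
op3 [5,6]: after
op4 [7,8]: after
op5 [9,10]: after
op6 [11,12]: after
op7 [13,…): after

none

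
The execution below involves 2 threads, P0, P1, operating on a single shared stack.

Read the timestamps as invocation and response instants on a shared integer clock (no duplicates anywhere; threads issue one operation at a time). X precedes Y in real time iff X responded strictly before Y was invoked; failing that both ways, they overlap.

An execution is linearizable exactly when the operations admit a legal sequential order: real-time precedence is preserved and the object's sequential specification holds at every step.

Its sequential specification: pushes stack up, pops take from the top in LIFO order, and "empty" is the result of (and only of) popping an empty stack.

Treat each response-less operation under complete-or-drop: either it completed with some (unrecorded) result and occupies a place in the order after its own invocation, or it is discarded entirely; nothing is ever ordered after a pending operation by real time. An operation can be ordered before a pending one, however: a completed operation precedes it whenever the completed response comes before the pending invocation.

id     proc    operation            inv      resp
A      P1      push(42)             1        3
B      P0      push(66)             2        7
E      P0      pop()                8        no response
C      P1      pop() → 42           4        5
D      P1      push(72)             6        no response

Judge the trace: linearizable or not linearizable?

linearizable

a witness: A, C, B
1. A push(42), leaving stack <42>
2. C pop() → 42, leaving stack <>
3. B push(66), leaving stack <66>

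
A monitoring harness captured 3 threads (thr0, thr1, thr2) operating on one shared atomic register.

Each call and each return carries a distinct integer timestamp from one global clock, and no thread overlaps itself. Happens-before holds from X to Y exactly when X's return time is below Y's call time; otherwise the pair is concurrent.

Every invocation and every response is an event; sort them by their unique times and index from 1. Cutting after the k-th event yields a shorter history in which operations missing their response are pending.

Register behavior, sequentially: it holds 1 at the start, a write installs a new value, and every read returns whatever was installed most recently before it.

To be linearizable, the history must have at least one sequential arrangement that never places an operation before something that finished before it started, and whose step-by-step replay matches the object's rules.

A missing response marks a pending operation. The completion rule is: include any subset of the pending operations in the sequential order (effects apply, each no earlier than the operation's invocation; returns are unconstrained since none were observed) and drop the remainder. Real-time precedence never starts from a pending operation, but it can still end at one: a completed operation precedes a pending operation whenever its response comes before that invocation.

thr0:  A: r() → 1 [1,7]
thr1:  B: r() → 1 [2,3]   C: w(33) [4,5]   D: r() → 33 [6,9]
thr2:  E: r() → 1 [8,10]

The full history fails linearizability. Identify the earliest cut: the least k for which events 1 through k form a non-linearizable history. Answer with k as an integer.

one valid order for events 1..9 is A, B, C, D:
after step 1 (A r() → 1): value 1
after step 2 (B r() → 1): value 1
after step 3 (C w(33)): value 33
after step 4 (D r() → 33): value 33
event 10 — E's response, time 10 — after it, nothing linearizes
e.g. A, B, C, D, E: illegal at step 5, since E r() → 1 cannot apply there
e.g. A, B, C, E, D: illegal at step 4, since E r() → 1 cannot apply there

10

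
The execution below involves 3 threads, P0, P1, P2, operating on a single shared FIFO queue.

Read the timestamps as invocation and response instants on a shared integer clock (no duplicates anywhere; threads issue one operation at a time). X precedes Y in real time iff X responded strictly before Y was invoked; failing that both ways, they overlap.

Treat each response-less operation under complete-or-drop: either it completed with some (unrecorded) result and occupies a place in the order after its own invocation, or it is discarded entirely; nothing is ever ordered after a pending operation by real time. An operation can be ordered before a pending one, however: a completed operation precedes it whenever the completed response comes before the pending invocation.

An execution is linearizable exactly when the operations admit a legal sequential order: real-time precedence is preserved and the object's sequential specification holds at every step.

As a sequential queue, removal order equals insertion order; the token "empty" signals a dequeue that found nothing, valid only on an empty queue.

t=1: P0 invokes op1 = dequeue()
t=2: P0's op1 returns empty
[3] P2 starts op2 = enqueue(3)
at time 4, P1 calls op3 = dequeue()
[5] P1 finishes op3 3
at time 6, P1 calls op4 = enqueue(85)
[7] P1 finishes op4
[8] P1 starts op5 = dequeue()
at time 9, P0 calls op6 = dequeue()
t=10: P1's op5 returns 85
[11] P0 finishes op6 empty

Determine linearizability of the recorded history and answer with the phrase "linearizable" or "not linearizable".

witness order: op1, op2, op3, op4, op5, op6
after step 1 (op1 dequeue() → empty): queue <>
after step 2 (op2 enqueue(3) (pending, included)): queue <3>
after step 3 (op3 dequeue() → 3): queue <>
after step 4 (op4 enqueue(85)): queue <85>
after step 5 (op5 dequeue() → 85): queue <>
after step 6 (op6 dequeue() → empty): queue <>

linearizable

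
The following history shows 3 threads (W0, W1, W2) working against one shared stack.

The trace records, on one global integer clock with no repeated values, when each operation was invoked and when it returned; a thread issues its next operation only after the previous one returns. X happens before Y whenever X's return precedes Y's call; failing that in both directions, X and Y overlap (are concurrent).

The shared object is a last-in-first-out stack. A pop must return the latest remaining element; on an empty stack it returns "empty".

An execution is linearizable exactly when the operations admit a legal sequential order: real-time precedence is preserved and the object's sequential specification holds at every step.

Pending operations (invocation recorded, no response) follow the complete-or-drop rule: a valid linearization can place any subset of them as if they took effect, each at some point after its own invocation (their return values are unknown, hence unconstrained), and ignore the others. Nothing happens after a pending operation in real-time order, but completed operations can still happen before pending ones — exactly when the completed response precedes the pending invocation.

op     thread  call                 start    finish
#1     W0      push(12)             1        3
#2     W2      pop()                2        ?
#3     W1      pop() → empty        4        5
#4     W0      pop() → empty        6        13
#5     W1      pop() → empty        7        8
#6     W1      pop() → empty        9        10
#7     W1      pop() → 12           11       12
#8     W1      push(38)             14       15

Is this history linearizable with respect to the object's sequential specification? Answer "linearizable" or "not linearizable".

not linearizable

already the first 12 events (up to #7's response at time 12) admit no linearization; the first 11 still do
exhaustive check: the 5 completed stack ops admit one real-time order; illegal
completion choices over the 2 pending operations (#2, #4) were checked; none helps
one such order, #1, #3, #5, #6, #7 (pending dropped), breaks at step 2 where #3 pop() → empty is illegal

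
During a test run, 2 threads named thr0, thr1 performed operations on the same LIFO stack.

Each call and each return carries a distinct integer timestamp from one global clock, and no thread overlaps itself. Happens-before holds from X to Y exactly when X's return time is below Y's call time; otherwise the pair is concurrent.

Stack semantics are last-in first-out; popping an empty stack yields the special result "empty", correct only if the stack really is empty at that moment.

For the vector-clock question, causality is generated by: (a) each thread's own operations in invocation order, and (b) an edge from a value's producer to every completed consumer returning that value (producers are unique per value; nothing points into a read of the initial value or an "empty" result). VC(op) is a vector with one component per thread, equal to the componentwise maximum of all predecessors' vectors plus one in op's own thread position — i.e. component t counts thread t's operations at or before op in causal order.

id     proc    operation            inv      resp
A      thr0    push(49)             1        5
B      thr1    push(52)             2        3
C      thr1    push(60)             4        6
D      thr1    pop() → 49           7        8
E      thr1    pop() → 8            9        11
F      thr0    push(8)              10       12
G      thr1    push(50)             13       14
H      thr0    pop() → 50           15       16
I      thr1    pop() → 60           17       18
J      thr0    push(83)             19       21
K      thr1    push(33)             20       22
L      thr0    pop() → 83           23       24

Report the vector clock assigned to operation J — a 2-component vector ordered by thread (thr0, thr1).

VC(B, invoked at 2): no causal predecessors; +1 on thr1 → (0, 1)
VC(A, invoked at 1): no causal predecessors; +1 on thr0 → (1, 0)
C, invoked 4, takes VC(B)=(0, 1) under max, adds 1 for thr1 → (0, 2)
F, invoked 10, takes VC(A)=(1, 0) under max, adds 1 for thr0 → (2, 0)
D, invoked 7, takes VC(A)=(1, 0), VC(C)=(0, 2) under max, adds 1 for thr1 → (1, 3)
E, invoked 9, takes VC(D)=(1, 3), VC(F)=(2, 0) under max, adds 1 for thr1 → (2, 4)
G, invoked 13, takes VC(E)=(2, 4) under max, adds 1 for thr1 → (2, 5)
I, invoked 17, takes VC(C)=(0, 2), VC(G)=(2, 5) under max, adds 1 for thr1 → (2, 6)
H, invoked 15, takes VC(F)=(2, 0), VC(G)=(2, 5) under max, adds 1 for thr0 → (3, 5)
K, invoked 20, takes VC(I)=(2, 6) under max, adds 1 for thr1 → (2, 7)
J, invoked 19, takes VC(H)=(3, 5) under max, adds 1 for thr0 → (4, 5)
L, invoked 23, takes VC(J)=(4, 5) under max, adds 1 for thr0 → (5, 5)
target: VC(J) = (4, 5)

(4, 5)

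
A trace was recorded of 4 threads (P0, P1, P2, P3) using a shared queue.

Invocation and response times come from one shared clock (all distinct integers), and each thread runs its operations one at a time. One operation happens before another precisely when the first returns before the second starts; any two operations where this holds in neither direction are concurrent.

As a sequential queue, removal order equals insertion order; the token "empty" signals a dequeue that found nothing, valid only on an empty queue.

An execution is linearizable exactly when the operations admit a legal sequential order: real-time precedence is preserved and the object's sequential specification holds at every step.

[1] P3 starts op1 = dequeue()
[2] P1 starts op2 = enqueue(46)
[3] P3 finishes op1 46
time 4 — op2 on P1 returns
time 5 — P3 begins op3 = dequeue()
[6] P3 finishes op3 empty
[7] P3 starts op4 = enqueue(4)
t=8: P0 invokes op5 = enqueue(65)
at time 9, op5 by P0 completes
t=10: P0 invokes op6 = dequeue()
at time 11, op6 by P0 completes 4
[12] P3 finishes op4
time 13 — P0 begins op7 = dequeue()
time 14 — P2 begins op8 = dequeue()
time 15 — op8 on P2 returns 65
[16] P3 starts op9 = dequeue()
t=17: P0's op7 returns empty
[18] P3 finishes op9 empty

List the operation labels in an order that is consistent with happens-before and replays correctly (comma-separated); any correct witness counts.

1. op2 enqueue(46), leaving queue <46>
2. op1 dequeue() → 46, leaving queue <>
3. op3 dequeue() → empty, leaving queue <>
4. op4 enqueue(4), leaving queue <4>
5. op5 enqueue(65), leaving queue <4,65>
6. op6 dequeue() → 4, leaving queue <65>
7. op8 dequeue() → 65, leaving queue <>
8. op7 dequeue() → empty, leaving queue <>
9. op9 dequeue() → empty, leaving queue <>

op2, op1, op3, op4, op5, op6, op8, op7, op9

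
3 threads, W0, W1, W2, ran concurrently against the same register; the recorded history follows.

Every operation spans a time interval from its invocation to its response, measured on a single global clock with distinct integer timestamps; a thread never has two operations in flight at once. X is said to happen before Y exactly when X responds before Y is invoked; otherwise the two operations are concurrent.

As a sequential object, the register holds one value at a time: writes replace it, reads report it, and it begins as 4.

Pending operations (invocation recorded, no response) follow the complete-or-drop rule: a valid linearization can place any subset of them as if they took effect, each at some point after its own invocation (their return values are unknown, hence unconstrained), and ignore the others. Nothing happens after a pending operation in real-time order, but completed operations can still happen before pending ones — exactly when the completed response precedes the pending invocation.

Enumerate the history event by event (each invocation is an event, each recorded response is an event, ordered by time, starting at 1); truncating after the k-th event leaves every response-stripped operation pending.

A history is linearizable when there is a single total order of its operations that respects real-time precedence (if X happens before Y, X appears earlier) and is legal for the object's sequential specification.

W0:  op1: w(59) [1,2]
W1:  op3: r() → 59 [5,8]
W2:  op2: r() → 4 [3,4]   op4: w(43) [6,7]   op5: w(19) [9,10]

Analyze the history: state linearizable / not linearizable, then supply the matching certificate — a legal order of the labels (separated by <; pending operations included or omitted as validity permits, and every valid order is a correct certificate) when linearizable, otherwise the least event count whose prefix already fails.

not linearizable — minimal violating prefix: 4 events

prefix check: 1..3 passes, 1..4 fails once op2's time-4 response joins
the sole real-time-consistent order of 2 completed operations fails the register replay
sample order op1, op2 stalls at step 2 — op2 r() → 4 has no legal effect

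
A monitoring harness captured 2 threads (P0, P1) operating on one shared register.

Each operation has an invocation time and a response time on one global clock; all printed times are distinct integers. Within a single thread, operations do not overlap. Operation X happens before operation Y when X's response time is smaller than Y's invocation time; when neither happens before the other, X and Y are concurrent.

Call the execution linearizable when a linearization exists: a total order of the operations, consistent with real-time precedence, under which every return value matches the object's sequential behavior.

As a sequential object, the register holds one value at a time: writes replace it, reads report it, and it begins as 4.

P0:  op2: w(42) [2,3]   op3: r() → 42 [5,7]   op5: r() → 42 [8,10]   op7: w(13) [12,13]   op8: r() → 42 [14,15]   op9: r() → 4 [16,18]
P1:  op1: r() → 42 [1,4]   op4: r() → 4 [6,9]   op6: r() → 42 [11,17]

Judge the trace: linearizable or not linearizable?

not linearizable

cut after 8 events: linearizable; cut after 9 events (op4 responds, time 9): not linearizable
no legal order exists: 4 real-time-consistent candidates over 4 completed register operations, all rejected
completion choices over the 1 pending operation (op5) were checked; none helps
for example op1, op2, op3, op4 (pending dropped) fails at step 1: op1 r() → 42 is not legal there
for example op1, op2, op4, op3 (pending dropped) fails at step 1: op1 r() → 42 is not legal there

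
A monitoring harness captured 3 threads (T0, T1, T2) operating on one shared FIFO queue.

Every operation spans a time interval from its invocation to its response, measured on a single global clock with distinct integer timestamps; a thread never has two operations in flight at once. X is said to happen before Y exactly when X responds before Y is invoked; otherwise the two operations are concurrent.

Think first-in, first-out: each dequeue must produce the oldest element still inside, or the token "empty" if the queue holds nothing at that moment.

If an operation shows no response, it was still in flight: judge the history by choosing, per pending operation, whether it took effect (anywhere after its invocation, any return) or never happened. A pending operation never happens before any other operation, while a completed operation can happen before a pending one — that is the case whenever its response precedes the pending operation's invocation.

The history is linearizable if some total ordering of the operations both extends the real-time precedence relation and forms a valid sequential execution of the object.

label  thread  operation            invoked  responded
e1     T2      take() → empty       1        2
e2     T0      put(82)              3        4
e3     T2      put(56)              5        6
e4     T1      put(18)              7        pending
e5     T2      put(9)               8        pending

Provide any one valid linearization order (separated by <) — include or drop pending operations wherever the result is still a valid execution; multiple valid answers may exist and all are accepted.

after step 1 (e1 take() → empty): queue <>
after step 2 (e2 put(82)): queue <82>
after step 3 (e3 put(56)): queue <82,56>

e1 < e2 < e3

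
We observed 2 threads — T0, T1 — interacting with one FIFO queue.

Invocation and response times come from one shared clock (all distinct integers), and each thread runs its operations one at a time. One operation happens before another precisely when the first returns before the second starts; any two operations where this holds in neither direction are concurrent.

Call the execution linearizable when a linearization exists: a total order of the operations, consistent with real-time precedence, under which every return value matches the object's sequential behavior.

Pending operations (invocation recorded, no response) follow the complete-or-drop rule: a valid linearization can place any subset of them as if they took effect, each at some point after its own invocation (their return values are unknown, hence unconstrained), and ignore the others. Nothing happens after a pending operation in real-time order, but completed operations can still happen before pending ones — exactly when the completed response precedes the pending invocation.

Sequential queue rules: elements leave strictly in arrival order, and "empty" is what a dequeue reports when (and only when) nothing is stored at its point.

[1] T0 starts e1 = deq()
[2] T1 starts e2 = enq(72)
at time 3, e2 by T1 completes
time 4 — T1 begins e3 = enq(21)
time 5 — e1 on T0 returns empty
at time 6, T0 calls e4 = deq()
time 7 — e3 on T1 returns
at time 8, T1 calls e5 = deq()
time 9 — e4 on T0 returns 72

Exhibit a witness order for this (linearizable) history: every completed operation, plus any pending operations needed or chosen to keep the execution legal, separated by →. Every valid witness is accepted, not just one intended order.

step 1: e1 deq() → empty — queue <>
step 2: e2 enq(72) — queue <72>
step 3: e3 enq(21) — queue <72,21>
step 4: e4 deq() → 72 — queue <21>

e1 → e2 → e3 → e4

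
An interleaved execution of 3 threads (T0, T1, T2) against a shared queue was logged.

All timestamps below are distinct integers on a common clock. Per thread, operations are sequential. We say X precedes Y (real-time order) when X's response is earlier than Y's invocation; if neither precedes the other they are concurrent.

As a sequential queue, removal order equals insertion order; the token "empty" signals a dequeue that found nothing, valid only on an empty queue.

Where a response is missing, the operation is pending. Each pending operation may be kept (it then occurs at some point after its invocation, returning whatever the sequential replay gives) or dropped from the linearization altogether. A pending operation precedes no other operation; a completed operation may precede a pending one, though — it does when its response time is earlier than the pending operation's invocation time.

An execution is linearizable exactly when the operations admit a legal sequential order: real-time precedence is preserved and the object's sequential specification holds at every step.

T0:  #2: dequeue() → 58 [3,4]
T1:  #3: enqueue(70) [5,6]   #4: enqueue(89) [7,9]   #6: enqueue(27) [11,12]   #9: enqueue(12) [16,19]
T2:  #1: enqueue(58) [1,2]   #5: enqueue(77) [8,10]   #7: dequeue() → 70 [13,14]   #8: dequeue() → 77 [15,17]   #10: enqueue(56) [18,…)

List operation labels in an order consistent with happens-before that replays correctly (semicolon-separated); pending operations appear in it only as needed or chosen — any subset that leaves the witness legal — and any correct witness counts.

#1; #2; #3; #5; #4; #6; #7; #8; #9

1. #1 enqueue(58), leaving queue <58>
2. #2 dequeue() → 58, leaving queue <>
3. #3 enqueue(70), leaving queue <70>
4. #5 enqueue(77), leaving queue <70,77>
5. #4 enqueue(89), leaving queue <70,77,89>
6. #6 enqueue(27), leaving queue <70,77,89,27>
7. #7 dequeue() → 70, leaving queue <77,89,27>
8. #8 dequeue() → 77, leaving queue <89,27>
9. #9 enqueue(12), leaving queue <89,27,12>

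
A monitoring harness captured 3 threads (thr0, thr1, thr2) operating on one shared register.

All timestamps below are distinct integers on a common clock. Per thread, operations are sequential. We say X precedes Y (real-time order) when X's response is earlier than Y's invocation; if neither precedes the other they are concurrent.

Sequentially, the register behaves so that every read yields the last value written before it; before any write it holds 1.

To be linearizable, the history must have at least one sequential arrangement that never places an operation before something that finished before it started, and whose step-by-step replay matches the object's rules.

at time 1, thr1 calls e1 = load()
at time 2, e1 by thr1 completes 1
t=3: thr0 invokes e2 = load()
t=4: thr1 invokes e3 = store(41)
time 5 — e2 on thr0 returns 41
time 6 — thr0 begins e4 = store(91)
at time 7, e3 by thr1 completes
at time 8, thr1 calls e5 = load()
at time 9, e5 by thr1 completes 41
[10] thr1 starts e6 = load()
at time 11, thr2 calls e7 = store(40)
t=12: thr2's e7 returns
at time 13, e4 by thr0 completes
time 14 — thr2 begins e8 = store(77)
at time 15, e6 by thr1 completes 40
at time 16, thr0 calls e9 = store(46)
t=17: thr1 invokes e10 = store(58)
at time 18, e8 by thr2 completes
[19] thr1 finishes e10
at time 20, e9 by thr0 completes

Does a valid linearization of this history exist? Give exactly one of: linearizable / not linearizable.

linearizable

a witness: e1, e3, e2, e5, e4, e7, e6, e8, e9, e10
step 1: e1 load() → 1 — value 1
step 2: e3 store(41) — value 41
step 3: e2 load() → 41 — value 41
step 4: e5 load() → 41 — value 41
step 5: e4 store(91) — value 91
step 6: e7 store(40) — value 40
step 7: e6 load() → 40 — value 40
step 8: e8 store(77) — value 77
step 9: e9 store(46) — value 46
step 10: e10 store(58) — value 58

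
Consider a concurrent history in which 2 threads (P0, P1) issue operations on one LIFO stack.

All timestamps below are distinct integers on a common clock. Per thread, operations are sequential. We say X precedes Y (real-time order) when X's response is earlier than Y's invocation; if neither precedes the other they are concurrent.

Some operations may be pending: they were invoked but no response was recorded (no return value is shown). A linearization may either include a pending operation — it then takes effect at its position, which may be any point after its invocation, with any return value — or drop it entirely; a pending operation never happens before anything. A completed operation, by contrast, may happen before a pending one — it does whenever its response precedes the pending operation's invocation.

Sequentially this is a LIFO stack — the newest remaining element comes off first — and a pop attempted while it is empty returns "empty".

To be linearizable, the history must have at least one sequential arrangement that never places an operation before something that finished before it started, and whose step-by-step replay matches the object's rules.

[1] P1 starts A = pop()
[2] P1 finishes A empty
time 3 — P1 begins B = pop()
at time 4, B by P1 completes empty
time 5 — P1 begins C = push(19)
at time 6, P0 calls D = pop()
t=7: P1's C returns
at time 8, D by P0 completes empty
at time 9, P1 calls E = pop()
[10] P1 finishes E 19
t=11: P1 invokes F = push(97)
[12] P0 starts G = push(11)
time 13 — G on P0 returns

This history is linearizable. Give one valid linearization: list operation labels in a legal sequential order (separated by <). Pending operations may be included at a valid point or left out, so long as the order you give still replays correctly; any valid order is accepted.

after step 1 (A pop() → empty): stack <>
after step 2 (B pop() → empty): stack <>
after step 3 (D pop() → empty): stack <>
after step 4 (C push(19)): stack <19>
after step 5 (E pop() → 19): stack <>
after step 6 (F push(97) (pending, included)): stack <97>
after step 7 (G push(11)): stack <97,11>

A < B < D < C < E < F < G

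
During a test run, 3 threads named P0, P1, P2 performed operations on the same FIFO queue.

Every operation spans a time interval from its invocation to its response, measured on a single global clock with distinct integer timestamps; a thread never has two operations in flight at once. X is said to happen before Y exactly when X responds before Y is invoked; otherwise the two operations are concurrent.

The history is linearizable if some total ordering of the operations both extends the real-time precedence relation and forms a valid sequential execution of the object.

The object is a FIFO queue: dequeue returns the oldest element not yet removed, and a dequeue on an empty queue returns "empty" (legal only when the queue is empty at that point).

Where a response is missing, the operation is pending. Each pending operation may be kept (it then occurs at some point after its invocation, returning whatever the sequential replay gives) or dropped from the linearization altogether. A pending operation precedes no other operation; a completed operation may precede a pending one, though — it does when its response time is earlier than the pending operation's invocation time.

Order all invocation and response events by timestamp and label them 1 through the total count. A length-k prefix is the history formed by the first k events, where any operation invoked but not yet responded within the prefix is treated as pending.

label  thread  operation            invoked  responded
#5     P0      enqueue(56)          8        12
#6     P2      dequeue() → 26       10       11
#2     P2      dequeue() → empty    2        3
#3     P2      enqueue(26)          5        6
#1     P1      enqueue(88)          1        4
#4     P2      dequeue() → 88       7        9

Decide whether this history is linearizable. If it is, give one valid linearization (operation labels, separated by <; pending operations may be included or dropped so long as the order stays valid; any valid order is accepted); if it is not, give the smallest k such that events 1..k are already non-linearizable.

linearizable — witness: #2 < #1 < #3 < #4 < #5 < #6

1. #2 dequeue() → empty, leaving queue <>
2. #1 enqueue(88), leaving queue <88>
3. #3 enqueue(26), leaving queue <88,26>
4. #4 dequeue() → 88, leaving queue <26>
5. #5 enqueue(56), leaving queue <26,56>
6. #6 dequeue() → 26, leaving queue <56>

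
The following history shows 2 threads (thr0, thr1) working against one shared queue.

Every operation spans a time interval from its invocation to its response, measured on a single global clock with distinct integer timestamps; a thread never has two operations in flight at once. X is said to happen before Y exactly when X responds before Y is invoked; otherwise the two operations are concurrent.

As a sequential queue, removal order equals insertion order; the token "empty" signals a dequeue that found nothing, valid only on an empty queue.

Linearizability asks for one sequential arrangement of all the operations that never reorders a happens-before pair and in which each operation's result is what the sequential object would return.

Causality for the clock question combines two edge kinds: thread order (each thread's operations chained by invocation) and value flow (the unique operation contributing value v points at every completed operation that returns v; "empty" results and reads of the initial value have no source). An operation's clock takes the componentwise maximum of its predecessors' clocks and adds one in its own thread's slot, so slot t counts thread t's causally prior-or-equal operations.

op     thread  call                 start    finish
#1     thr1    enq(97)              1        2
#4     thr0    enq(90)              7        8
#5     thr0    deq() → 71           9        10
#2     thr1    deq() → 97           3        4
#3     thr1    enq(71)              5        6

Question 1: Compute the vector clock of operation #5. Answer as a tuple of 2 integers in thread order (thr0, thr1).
#1, invoked 1, has no incoming edges; only thr1's bump applies → (0, 1)
#4, invoked 7, has no incoming edges; only thr0's bump applies → (1, 0)
from VC(#1)=(0, 1), #2 (invoked 3) maxes components and bumps thr1 → (0, 2)
from VC(#2)=(0, 2), #3 (invoked 5) maxes components and bumps thr1 → (0, 3)
from VC(#3)=(0, 3), VC(#4)=(1, 0), #5 (invoked 9) maxes components and bumps thr0 → (2, 3)
target: VC(#5) = (2, 3)

(2, 3)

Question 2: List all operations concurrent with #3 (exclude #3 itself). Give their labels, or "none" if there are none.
#3 spans [5,6]; an op avoiding the whole window 5..6 is ordered, any other is concurrent
#1 [1,2]: before
#2 [3,4]: before
#4 [7,8]: after
#5 [9,10]: after

none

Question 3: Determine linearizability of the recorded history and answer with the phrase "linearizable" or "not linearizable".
a witness: #1, #2, #3, #4, #5
after step 1 (#1 enq(97)): queue <97>
after step 2 (#2 deq() → 97): queue <>
after step 3 (#3 enq(71)): queue <71>
after step 4 (#4 enq(90)): queue <71,90>
after step 5 (#5 deq() → 71): queue <90>

linearizable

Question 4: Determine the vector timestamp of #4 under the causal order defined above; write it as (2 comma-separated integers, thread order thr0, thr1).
no predecessors for #1 (invoked 1): thr1 increments from zero → (0, 1)
no predecessors for #4 (invoked 7): thr0 increments from zero → (1, 0)
invoked at 3, #2 merges VC(#1)=(0, 1) and bumps thr1's slot → (0, 2)
invoked at 5, #3 merges VC(#2)=(0, 2) and bumps thr1's slot → (0, 3)
invoked at 9, #5 merges VC(#3)=(0, 3), VC(#4)=(1, 0) and bumps thr0's slot → (2, 3)
target: VC(#4) = (1, 0)

(1, 0)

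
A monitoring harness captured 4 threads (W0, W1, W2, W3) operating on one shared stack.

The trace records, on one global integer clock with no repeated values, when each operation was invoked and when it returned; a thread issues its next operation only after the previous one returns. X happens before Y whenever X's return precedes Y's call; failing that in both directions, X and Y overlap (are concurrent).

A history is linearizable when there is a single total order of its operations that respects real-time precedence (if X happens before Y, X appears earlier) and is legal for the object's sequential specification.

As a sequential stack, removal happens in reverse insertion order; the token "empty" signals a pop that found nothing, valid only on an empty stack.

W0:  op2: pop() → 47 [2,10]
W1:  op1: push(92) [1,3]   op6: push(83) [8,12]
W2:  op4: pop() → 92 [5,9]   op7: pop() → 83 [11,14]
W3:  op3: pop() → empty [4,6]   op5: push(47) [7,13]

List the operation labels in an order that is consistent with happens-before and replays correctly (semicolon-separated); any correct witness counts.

after step 1 (op1 push(92)): stack <92>
after step 2 (op4 pop() → 92): stack <>
after step 3 (op3 pop() → empty): stack <>
after step 4 (op5 push(47)): stack <47>
after step 5 (op2 pop() → 47): stack <>
after step 6 (op6 push(83)): stack <83>
after step 7 (op7 pop() → 83): stack <>

op1; op4; op3; op5; op2; op6; op7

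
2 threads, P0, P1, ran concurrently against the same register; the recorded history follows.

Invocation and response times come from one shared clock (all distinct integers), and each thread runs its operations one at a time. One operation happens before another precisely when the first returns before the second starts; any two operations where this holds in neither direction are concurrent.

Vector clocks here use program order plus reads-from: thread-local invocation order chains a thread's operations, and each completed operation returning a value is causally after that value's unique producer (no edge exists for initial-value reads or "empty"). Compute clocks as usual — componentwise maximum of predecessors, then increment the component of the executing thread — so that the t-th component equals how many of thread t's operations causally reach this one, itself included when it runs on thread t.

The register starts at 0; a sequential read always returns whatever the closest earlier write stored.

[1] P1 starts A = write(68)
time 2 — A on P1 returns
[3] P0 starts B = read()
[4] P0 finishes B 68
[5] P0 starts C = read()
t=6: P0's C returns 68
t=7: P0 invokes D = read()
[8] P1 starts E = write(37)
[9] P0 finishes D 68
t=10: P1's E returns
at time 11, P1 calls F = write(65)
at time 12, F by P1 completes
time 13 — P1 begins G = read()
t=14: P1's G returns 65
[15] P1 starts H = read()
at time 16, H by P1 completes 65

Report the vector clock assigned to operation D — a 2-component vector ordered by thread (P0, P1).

(3, 1)

no predecessors for A (invoked 1): P1 increments from zero → (0, 1)
invoked at 8, E merges VC(A)=(0, 1) and bumps P1's slot → (0, 2)
invoked at 3, B merges VC(A)=(0, 1) and bumps P0's slot → (1, 1)
invoked at 11, F merges VC(E)=(0, 2) and bumps P1's slot → (0, 3)
invoked at 5, C merges VC(A)=(0, 1), VC(B)=(1, 1) and bumps P0's slot → (2, 1)
invoked at 13, G merges VC(F)=(0, 3) and bumps P1's slot → (0, 4)
invoked at 7, D merges VC(A)=(0, 1), VC(C)=(2, 1) and bumps P0's slot → (3, 1)
invoked at 15, H merges VC(F)=(0, 3), VC(G)=(0, 4) and bumps P1's slot → (0, 5)
target: VC(D) = (3, 1)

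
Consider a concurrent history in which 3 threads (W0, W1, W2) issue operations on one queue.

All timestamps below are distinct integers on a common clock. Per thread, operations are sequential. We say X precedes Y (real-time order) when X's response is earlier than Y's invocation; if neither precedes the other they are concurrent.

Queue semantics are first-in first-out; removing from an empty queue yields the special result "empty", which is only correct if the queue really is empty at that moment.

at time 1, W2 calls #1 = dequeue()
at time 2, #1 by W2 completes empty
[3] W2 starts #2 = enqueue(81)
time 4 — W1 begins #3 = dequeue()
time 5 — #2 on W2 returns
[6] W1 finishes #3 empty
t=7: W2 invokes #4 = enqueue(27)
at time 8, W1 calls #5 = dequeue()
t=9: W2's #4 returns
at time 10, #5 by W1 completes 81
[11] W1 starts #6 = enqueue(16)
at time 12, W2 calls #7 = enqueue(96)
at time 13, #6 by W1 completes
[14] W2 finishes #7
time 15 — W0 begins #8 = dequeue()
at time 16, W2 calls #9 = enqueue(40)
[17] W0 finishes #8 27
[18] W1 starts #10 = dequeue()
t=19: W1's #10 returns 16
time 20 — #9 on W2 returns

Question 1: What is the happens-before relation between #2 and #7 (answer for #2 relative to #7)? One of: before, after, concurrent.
#2 spans [3,5], #7 spans [12,14]
resp(#2)=5 < inv(#7)=12

before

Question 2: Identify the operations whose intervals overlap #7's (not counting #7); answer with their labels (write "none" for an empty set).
#7 spans [12,14]; an op avoiding the whole window 12..14 is ordered, any other is concurrent
#1 [1,2]: before
#2 [3,5]: before
#3 [4,6]: before
#4 [7,9]: before
#5 [8,10]: before
#6 [11,13]: concurrent
#8 [15,17]: after
#9 [16,20]: after
#10 [18,19]: after

#6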